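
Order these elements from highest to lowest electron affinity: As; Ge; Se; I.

I > Se > Ge > As

Ge is in period 4, group 14; As is in period 4, group 15; Se is in period 4, group 16; I is in period 5, group 17.
Adding an electron releases more energy for atoms nearer the top right (short of the noble gases).
Neither a single period nor a single group — weigh both effects.
Ge > As: this pair runs against the simple trend — see the exception note.
Se > Ge: Se lies to the right of Ge in period 4, so the across-period effect alone puts Se higher.
I > Se: period and group pull opposite ways; the across-period shift dominates (295 vs 195 kJ/mol).
Note the exception: Ge has a higher electron affinity than As, contrary to the simple trend — adding an electron to As's half-filled 4p³ is unfavourable, so Ge (4p²) has the more exothermic EA.
For reference (kJ/mol): Ge 119, As 78, Se 195, I 295.
So from highest to lowest: I > Se > Ge > As.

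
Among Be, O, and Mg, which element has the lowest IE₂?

The second ionization energy removes an electron from the +1 ion. For each element: Be⁺ still has 1 valence electron; O⁺ still has 5 valence electrons; Mg⁺ still has 1 valence electron.
All are still removing valence electrons, so compare the +1 ions as you would atoms: IE_2 generally rises across a period (higher Z_eff) and falls down a group (larger shell), subject to the usual subshell exceptions.
Valence configurations: Be⁺ [He]2s¹, O⁺ [He]2s²2p³, Mg⁺ [Ne]3s¹.
The numbers (kJ/mol): Be 1757, O 3388, Mg 1451.
Hence IE_2: Mg < Be < O.

Mg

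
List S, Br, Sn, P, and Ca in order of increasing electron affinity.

Ca < P < Sn < S < Br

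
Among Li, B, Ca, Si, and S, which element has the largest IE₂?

Li

After 1 electron has been removed, what remains? Li⁺ is the bare [He] core; B⁺ still has 2 valence electrons; Ca⁺ still has 1 valence electron; Si⁺ still has 3 valence electrons; S⁺ still has 5 valence electrons.
Breaking into a closed-shell core is much more expensive than removing a leftover valence electron — Li has the largest IE_2 here.
Valence configurations: B⁺ [He]2s², Ca⁺ [Ar]4s¹, Si⁺ [Ne]3s²3p¹, S⁺ [Ne]3s²3p³.
Tabulated IE_2 (kJ/mol): Li 7298, B 2427, Ca 1145, Si 1577, S 2252.
So the second ionization energies run Ca < Si < S < B < Li.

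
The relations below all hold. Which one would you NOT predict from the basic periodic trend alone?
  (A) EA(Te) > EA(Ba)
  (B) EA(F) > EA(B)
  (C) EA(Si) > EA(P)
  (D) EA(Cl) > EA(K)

(C)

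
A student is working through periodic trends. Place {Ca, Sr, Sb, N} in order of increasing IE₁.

First ionization energy rises across a period (greater Z_eff holds electrons more tightly) and falls down a group (valence electrons are farther from the nucleus).
Neither a single period nor a single group — weigh both effects.
Ca > Sr: Ca sits above Sr in group 2, so the down-group effect alone puts Ca higher.
Sb > Ca: the two effects oppose for this pair; the across-period effect wins (831 vs 590 kJ/mol).
N > Sb: N sits above Sb in group 15, so the down-group effect alone puts N higher.
Approximate values (kJ/mol): N 1402, Ca 590, Sr 550, Sb 831.
So from lowest to highest: Sr < Ca < Sb < N.

Sr, Ca, Sb, N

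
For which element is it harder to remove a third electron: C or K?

Consider each +2 ion: C²⁺ still has 2 valence electrons; K²⁺ is already 1 electron into the core.
Usually core removal costs more than valence removal, but here the competition is close: a tightly held n=2 valence electron can cost more to remove than an n=3 core electron, so the actual values have to decide it.
Approximate IE_3 values (kJ/mol): C 4620, K 4420.
Hence IE_3: K < C.

C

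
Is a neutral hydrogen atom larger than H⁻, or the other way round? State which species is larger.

H⁻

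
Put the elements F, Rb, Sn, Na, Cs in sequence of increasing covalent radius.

Across a period the added protons contract the valence shell; down a group each new principal shell makes the atom larger.
Here both period and group differ, so the two effects have to be weighed against each other.
Sn > F: both effects reinforce here, so Sn is clearly the larger of the two.
Na > Sn: the two effects oppose for this pair; the across-period effect wins (155 vs 140 pm).
Rb > Na: Rb sits below Na in group 1, so the down-group effect alone puts Rb larger.
Cs > Rb: they share group 1; the group trend gives Cs the larger value.
For reference (pm): F 64, Na 155, Rb 210, Sn 140, Cs 232.
So from smallest to largest: F < Sn < Na < Rb < Cs.

F, Sn, Na, Rb, Cs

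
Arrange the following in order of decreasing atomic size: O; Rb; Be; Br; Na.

Rb > Na > Br > Be > O

Be is in period 2, group 2; O is in period 2, group 16; Na is in period 3, group 1; Br is in period 4, group 17; Rb is in period 5, group 1.
Across a period the added protons contract the valence shell; down a group each new principal shell makes the atom larger.
Neither a single period nor a single group — weigh both effects.
Be > O: Be lies to the left of O in period 2, so the across-period effect alone puts Be larger.
Br > Be: the two effects oppose for this pair; the down-group effect wins (114 vs 102 pm).
Na > Br: period and group pull opposite ways; the across-period shift dominates (155 vs 114 pm).
Rb > Na: Rb sits below Na in group 1, so the down-group effect alone puts Rb larger.
For reference (pm): Be 102, O 63, Na 155, Br 114, Rb 210.
So from largest to smallest: Rb > Na > Br > Be > O.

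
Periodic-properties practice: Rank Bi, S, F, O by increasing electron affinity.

O is in period 2, group 16; F is in period 2, group 17; S is in period 3, group 16; Bi is in period 6, group 15.
Electron affinity generally becomes more exothermic across a period toward the halogens and less exothermic down a group.
These span different periods and groups, so the two trends combine.
O > Bi: relative to Bi, both the across-period and down-group shifts push O's electron affinity up.
S > O: this pair runs against the simple trend — see the exception note.
F > S: both effects reinforce here, so F is clearly the higher of the two.
Note the exception: S has a higher electron affinity than O, contrary to the simple trend — the compact 2p subshell of O repels the added electron more than S's larger 3p does.
Approximate values (kJ/mol): O 141, F 328, S 200, Bi 91.
So from lowest to highest: Bi < O < S < F.

Bi, O, S, F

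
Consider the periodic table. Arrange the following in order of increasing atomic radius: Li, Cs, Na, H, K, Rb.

H is in period 1, group 1; Li is in period 2, group 1; Na is in period 3, group 1; K is in period 4, group 1; Rb is in period 5, group 1; Cs is in period 6, group 1.
Radius decreases left→right (rising Z_eff, same n) and increases top→bottom (higher n).
All are in group 1, so atomic radius increases down the group.
So from smallest to largest: H < Li < Na < K < Rb < Cs.

H < Li < Na < K < Rb < Cs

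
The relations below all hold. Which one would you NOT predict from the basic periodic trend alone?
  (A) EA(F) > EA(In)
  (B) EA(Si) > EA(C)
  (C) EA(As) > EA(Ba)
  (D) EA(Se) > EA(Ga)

The general trend: electron affinity increases across a period and decreases down a group.
(A) F (period 2, group 17) vs In (period 5, group 13): the stated order agrees with the simple trend.
(B) Si (period 3, group 14) vs C (period 2, group 14): the stated order contradicts the simple trend.
(C) As (period 4, group 15) vs Ba (period 6, group 2): the stated order agrees with the simple trend.
(D) Se (period 4, group 16) vs Ga (period 4, group 13): the stated order agrees with the simple trend.
The exception is (B): Si's larger, more diffuse 3p orbitals accept an added electron slightly more readily than C's compact 2p.

(B)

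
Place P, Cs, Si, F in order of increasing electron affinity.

Cs < P < Si < F

F is in period 2, group 17; Si is in period 3, group 14; P is in period 3, group 15; Cs is in period 6, group 1.
Electron affinity generally becomes more exothermic across a period toward the halogens and less exothermic down a group.
These span different periods and groups, so the two trends combine.
P > Cs: relative to Cs, both the across-period and down-group shifts push P's electron affinity up.
Si > P: this pair runs against the simple trend — see the exception note.
F > Si: both effects reinforce here, so F is clearly the higher of the two.
Note the exception: Si has a higher electron affinity than P, contrary to the simple trend — adding an electron to P's half-filled 3p³ is unfavourable, so Si (3p²) has the more exothermic EA.
For reference (kJ/mol): F 328, Si 134, P 72, Cs 46.
So from lowest to highest: Cs < P < Si < F.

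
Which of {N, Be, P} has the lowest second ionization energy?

After 1 electron has been removed, what remains? N⁺ still has 4 valence electrons; Be⁺ still has 1 valence electron; P⁺ still has 4 valence electrons.
All are still removing valence electrons, so compare the +1 ions as you would atoms: IE_2 generally rises across a period (higher Z_eff) and falls down a group (larger shell), subject to the usual subshell exceptions.
Valence configurations: N⁺ [He]2s²2p², Be⁺ [He]2s¹, P⁺ [Ne]3s²3p².
Tabulated IE_2 (kJ/mol): N 2856, Be 1757, P 1907.
Putting it together, IE_2: Be < P < N.

Be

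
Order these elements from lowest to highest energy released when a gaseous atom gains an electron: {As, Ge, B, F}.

Atoms with high Z_eff and room in the valence shell (especially the halogens) have the most exothermic electron affinities.
These span different periods and groups, so the two trends combine.
As > B: the two effects oppose for this pair; the across-period effect wins (78 vs 27 kJ/mol).
Ge > As: this pair runs against the simple trend — see the exception note.
F > Ge: both effects reinforce here, so F is clearly the higher of the two.
Note the exception: Ge has a higher electron affinity than As, contrary to the simple trend — adding an electron to As's half-filled 4p³ is unfavourable, so Ge (4p²) has the more exothermic EA.
For reference (kJ/mol): B 27, F 328, Ge 119, As 78.
So from lowest to highest: B < As < Ge < F.

B < As < Ge < F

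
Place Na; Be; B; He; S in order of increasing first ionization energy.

Na, B, Be, S, He

He is in period 1, group 18; Be is in period 2, group 2; B is in period 2, group 13; Na is in period 3, group 1; S is in period 3, group 16.
IE₁ increases left→right with effective nuclear charge and decreases top→bottom as the valence shell moves farther out.
Neither a single period nor a single group — weigh both effects.
B > Na: relative to Na, both the across-period and down-group shifts push B's first ionization energy up.
Be > B: this pair runs against the simple trend — see the exception note.
S > Be: the two effects oppose for this pair; the across-period effect wins (1000 vs 900 kJ/mol).
He > S: both effects reinforce here, so He is clearly the higher of the two.
Note the exception: Be has a higher first ionization energy than B, contrary to the simple trend — removing B's lone 2p electron is easier than breaking Be's filled 2s².
For reference (kJ/mol): He 2372, Be 900, B 801, Na 496, S 1000.
So from lowest to highest: Na < B < Be < S < He.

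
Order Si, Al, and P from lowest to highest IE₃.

Consider each +2 ion: Si²⁺ still has 2 valence electrons; Al²⁺ still has 1 valence electron; P²⁺ still has 3 valence electrons.
All are still removing valence electrons, so compare the +2 ions as you would atoms: IE_3 generally rises across a period (higher Z_eff) and falls down a group (larger shell), subject to the usual subshell exceptions.
Valence configurations: Si²⁺ [Ne]3s², Al²⁺ [Ne]3s¹, P²⁺ [Ne]3s²3p¹.
P²⁺ loses a lone 3p electron whereas Si²⁺ must break into a filled 3s² pair, so IE_3(Si) > IE_3(P) even though P has the higher nuclear charge.
Approximate IE_3 values (kJ/mol): Si 3232, Al 2745, P 2914.
Overall IE_3 order: Al < P < Si.

Al < P < Si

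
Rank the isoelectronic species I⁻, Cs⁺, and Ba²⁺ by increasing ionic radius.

Ba²⁺ < Cs⁺ < I⁻

All of these have 54 electrons, so size is governed by nuclear charge alone: the more protons, the stronger the pull on the same electron cloud, and the smaller the ion.
Nuclear charges: Ba²⁺ (Z=56), Cs⁺ (Z=55), I⁻ (Z=53).
Smallest to largest: Ba²⁺ < Cs⁺ < I⁻.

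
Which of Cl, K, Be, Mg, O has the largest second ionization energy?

O

The second ionization energy removes an electron from the +1 ion. For each element: Cl⁺ still has 6 valence electrons; K⁺ is the bare [Ar] core; Be⁺ still has 1 valence electron; Mg⁺ still has 1 valence electron; O⁺ still has 5 valence electrons.
Usually core removal costs more than valence removal, but here the competition is close: a tightly held n=2 valence electron can cost more to remove than an n=3 core electron, so the actual values have to decide it.
Valence configurations: Cl⁺ [Ne]3s²3p⁴, Be⁺ [He]2s¹, Mg⁺ [Ne]3s¹, O⁺ [He]2s²2p³.
The numbers (kJ/mol): Cl 2298, K 3052, Be 1757, Mg 1451, O 3388.
Overall IE_2 order: Mg < Be < Cl < K < O.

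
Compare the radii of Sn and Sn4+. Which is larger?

Sn

Forming Sn4+ removes 4 electrons from Sn. Fewer electrons for the same nuclear charge means less shielding and a higher Z_eff on the remaining electrons.
A cation is smaller than its parent atom: Sn4+ < Sn.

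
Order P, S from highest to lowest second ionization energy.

Consider each +1 ion: P⁺ still has 4 valence electrons; S⁺ still has 5 valence electrons.
All are still removing valence electrons, so compare the +1 ions as you would atoms: IE_2 generally rises across a period (higher Z_eff) and falls down a group (larger shell), subject to the usual subshell exceptions.
Valence configurations: P⁺ [Ne]3s²3p², S⁺ [Ne]3s²3p³.
Approximate IE_2 values (kJ/mol): P 1907, S 2252.
So the second ionization energies run P < S.

S > P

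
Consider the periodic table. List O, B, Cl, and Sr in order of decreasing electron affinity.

Cl > O > B > Sr

B is in period 2, group 13; O is in period 2, group 16; Cl is in period 3, group 17; Sr is in period 5, group 2.
Electron affinity generally becomes more exothermic across a period toward the halogens and less exothermic down a group.
Here both period and group differ, so the two effects have to be weighed against each other.
B > Sr: relative to Sr, both the across-period and down-group shifts push B's electron affinity up.
O > B: O lies to the right of B in period 2, so the across-period effect alone puts O higher.
Cl > O: the two effects oppose for this pair; the across-period effect wins (349 vs 141 kJ/mol).
For reference (kJ/mol): B 27, O 141, Cl 349, Sr 5.
So from highest to lowest: Cl > O > B > Sr.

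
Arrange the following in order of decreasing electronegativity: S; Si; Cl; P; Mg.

Mg is in period 3, group 2; Si is in period 3, group 14; P is in period 3, group 15; S is in period 3, group 16; Cl is in period 3, group 17.
Atoms toward the upper right of the periodic table pull bonding electrons most strongly.
All lie in period 3, so electronegativity increases left to right.
So from highest to lowest: Cl > S > P > Si > Mg.

Cl, S, P, Si, Mg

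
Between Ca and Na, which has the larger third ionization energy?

Na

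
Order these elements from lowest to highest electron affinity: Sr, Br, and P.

Sr, P, Br

P is in period 3, group 15; Br is in period 4, group 17; Sr is in period 5, group 2.
Atoms with high Z_eff and room in the valence shell (especially the halogens) have the most exothermic electron affinities.
Neither a single period nor a single group — weigh both effects.
P > Sr: both effects reinforce here, so P is clearly the higher of the two.
Br > P: the two effects oppose for this pair; the across-period effect wins (325 vs 72 kJ/mol).
Tabulated electron affinity (kJ/mol): P 72, Br 325, Sr 5.
So from lowest to highest: Sr < P < Br.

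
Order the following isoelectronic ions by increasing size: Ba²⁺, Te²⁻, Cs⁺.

All of these have 54 electrons, so size is governed by nuclear charge alone: the more protons, the stronger the pull on the same electron cloud, and the smaller the ion.
Nuclear charges: Ba²⁺ (Z=56), Cs⁺ (Z=55), Te²⁻ (Z=52).
Smallest to largest: Ba²⁺ < Cs⁺ < Te²⁻.

Ba²⁺ < Cs⁺ < Te²⁻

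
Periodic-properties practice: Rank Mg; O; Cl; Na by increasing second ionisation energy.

Consider each +1 ion: Mg⁺ still has 1 valence electron; O⁺ still has 5 valence electrons; Cl⁺ still has 6 valence electrons; Na⁺ is the bare [Ne] core.
Breaking into a closed-shell core is much more expensive than removing a leftover valence electron — Na has the largest IE_2 here.
Valence configurations: Mg⁺ [Ne]3s¹, O⁺ [He]2s²2p³, Cl⁺ [Ne]3s²3p⁴.
Tabulated IE_2 (kJ/mol): Mg 1451, O 3388, Cl 2298, Na 4562.
Hence IE_2: Mg < Cl < O < Na.

Mg, Cl, O, Na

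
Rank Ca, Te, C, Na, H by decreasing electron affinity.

H is in period 1, group 1; C is in period 2, group 14; Na is in period 3, group 1; Ca is in period 4, group 2; Te is in period 5, group 16.
Atoms with high Z_eff and room in the valence shell (especially the halogens) have the most exothermic electron affinities.
Here both period and group differ, so the two effects have to be weighed against each other.
Na > Ca: period and group pull opposite ways; the down-group shift dominates (53 vs 2 kJ/mol).
H > Na: H sits above Na in group 1, so the down-group effect alone puts H higher.
C > H: period and group pull opposite ways; the across-period shift dominates (122 vs 73 kJ/mol).
Te > C: the two effects oppose for this pair; the across-period effect wins (190 vs 122 kJ/mol).
For reference (kJ/mol): H 73, C 122, Na 53, Ca 2, Te 190.
So from highest to lowest: Te > C > H > Na > Ca.

Te > C > H > Na > Ca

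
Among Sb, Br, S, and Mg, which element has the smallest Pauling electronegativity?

Mg

Mg is in period 3, group 2; S is in period 3, group 16; Br is in period 4, group 17; Sb is in period 5, group 15.
EN rises left→right (higher Z_eff, smaller atoms) and falls top→bottom (larger, more shielded atoms).
Neither a single period nor a single group — weigh both effects.
Sb > Mg: period and group pull opposite ways; the across-period shift dominates (2.05 vs 1.31).
S > Sb: relative to Sb, both the across-period and down-group shifts push S's electronegativity up.
Br > S: the two effects oppose for this pair; the across-period effect wins (2.96 vs 2.58).
For reference (Pauling): Mg 1.31, S 2.58, Br 2.96, Sb 2.05.
The smallest Pauling electronegativity among these belongs to Mg.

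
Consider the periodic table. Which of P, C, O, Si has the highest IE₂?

O

Consider each +1 ion: P⁺ still has 4 valence electrons; C⁺ still has 3 valence electrons; O⁺ still has 5 valence electrons; Si⁺ still has 3 valence electrons.
All are still removing valence electrons, so compare the +1 ions as you would atoms: IE_2 generally rises across a period (higher Z_eff) and falls down a group (larger shell), subject to the usual subshell exceptions.
Valence configurations: P⁺ [Ne]3s²3p², C⁺ [He]2s²2p¹, O⁺ [He]2s²2p³, Si⁺ [Ne]3s²3p¹.
The numbers (kJ/mol): P 1907, C 2353, O 3388, Si 1577.
So the second ionization energies run Si < P < C < O.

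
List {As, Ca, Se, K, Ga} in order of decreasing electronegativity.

K is in period 4, group 1; Ca is in period 4, group 2; Ga is in period 4, group 13; As is in period 4, group 15; Se is in period 4, group 16.
Atoms toward the upper right of the periodic table pull bonding electrons most strongly.
All lie in period 4, so electronegativity increases left to right.
So from highest to lowest: Se > As > Ga > Ca > K.

Se > As > Ga > Ca > K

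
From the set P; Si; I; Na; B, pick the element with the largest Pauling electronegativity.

I

B is in period 2, group 13; Na is in period 3, group 1; Si is in period 3, group 14; P is in period 3, group 15; I is in period 5, group 17.
Atoms toward the upper right of the periodic table pull bonding electrons most strongly.
These span different periods and groups, so the two trends combine.
Si > Na: both are in period 3; the period trend gives Si the larger value.
B > Si: period and group pull opposite ways; the down-group shift dominates (2.04 vs 1.90).
P > B: the two effects oppose for this pair; the across-period effect wins (2.19 vs 2.04).
I > P: the two effects oppose for this pair; the across-period effect wins (2.66 vs 2.19).
Approximate values (Pauling): B 2.04, Na 0.93, Si 1.90, P 2.19, I 2.66.
The largest Pauling electronegativity among these belongs to I.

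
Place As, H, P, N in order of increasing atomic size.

H, N, P, As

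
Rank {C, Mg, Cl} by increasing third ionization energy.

After 2 electrons have been removed, what remains? C²⁺ still has 2 valence electrons; Mg²⁺ is the bare [Ne] core; Cl²⁺ still has 5 valence electrons.
Breaking into a closed-shell core is much more expensive than removing a leftover valence electron — Mg has the largest IE_3 here.
Valence configurations: C²⁺ [He]2s², Cl²⁺ [Ne]3s²3p³.
Tabulated IE_3 (kJ/mol): C 4620, Mg 7733, Cl 3822.
Putting it together, IE_3: Cl < C < Mg.

Cl < C < Mg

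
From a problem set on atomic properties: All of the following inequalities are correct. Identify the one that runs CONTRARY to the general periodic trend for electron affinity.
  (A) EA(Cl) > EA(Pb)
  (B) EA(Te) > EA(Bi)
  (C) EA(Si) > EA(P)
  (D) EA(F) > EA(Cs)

The general trend: electron affinity increases across a period and decreases down a group.
(A) Cl (period 3, group 17) vs Pb (period 6, group 14): the stated order agrees with the simple trend.
(B) Te (period 5, group 16) vs Bi (period 6, group 15): the stated order agrees with the simple trend.
(C) Si (period 3, group 14) vs P (period 3, group 15): the stated order contradicts the simple trend.
(D) F (period 2, group 17) vs Cs (period 6, group 1): the stated order agrees with the simple trend.
The exception is (C): adding an electron to P's half-filled 3p³ is unfavourable, so Si (3p²) has the more exothermic EA.

(C)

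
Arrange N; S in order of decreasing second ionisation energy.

N > S

Consider each +1 ion: N⁺ still has 4 valence electrons; S⁺ still has 5 valence electrons.
All are still removing valence electrons, so compare the +1 ions as you would atoms: IE_2 generally rises across a period (higher Z_eff) and falls down a group (larger shell), subject to the usual subshell exceptions.
Valence configurations: N⁺ [He]2s²2p², S⁺ [Ne]3s²3p³.
Tabulated IE_2 (kJ/mol): N 2856, S 2252.
So the second ionization energies run S < N.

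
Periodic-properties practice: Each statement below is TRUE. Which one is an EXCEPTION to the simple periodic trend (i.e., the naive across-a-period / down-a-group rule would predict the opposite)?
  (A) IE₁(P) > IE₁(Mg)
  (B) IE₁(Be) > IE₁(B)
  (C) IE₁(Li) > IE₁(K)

(B)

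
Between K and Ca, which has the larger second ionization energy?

K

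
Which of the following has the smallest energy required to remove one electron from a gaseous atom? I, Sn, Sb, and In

In is in period 5, group 13; Sn is in period 5, group 14; Sb is in period 5, group 15; I is in period 5, group 17.
Across a period the outer electron is held more tightly (higher IE₁); down a group it sits in a higher shell, more shielded, and comes off more easily.
All lie in period 5, so first ionization energy increases left to right.
The smallest energy required to remove one electron from a gaseous atom among these belongs to In.

In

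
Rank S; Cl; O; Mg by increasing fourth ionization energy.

S < Cl < O < Mg

IE_4 is the cost of taking one more electron from the +3 cation: S³⁺ still has 3 valence electrons; Cl³⁺ still has 4 valence electrons; O³⁺ still has 3 valence electrons; Mg³⁺ is already 1 electron into the core.
Breaking into a closed-shell core is much more expensive than removing a leftover valence electron — Mg has the largest IE_4 here.
Valence configurations: S³⁺ [Ne]3s²3p¹, Cl³⁺ [Ne]3s²3p², O³⁺ [He]2s²2p¹.
Tabulated IE_4 (kJ/mol): S 4556, Cl 5159, O 7469, Mg 10543.
Putting it together, IE_4: S < Cl < O < Mg.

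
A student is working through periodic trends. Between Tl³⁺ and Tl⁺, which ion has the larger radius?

Tl⁺

Both ions have Z = 81 protons, but Tl³⁺ has lost more electrons, so its remaining electrons feel a larger effective nuclear charge per electron and are pulled in more tightly.
Higher positive charge → smaller ion, so Tl⁺ > Tl³⁺.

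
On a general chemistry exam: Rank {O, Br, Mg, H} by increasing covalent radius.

H < O < Br < Mg

H is in period 1, group 1; O is in period 2, group 16; Mg is in period 3, group 2; Br is in period 4, group 17.
Across a period the added protons contract the valence shell; down a group each new principal shell makes the atom larger.
These span different periods and groups, so the two trends combine.
O > H: period and group pull opposite ways; the down-group shift dominates (63 vs 32 pm).
Br > O: period and group pull opposite ways; the down-group shift dominates (114 vs 63 pm).
Mg > Br: period and group pull opposite ways; the across-period shift dominates (139 vs 114 pm).
Approximate values (pm): H 32, O 63, Mg 139, Br 114.
So from smallest to largest: H < O < Br < Mg.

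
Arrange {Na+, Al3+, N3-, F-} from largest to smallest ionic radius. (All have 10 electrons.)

All of these have 10 electrons, so size is governed by nuclear charge alone: the more protons, the stronger the pull on the same electron cloud, and the smaller the ion.
Nuclear charges: Al3+ (Z=13), Na+ (Z=11), F- (Z=9), N3- (Z=7).
Largest to smallest: N3- > F- > Na+ > Al3+.

N3- > F- > Na+ > Al3+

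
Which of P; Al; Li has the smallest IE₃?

Al

Consider each +2 ion: P²⁺ still has 3 valence electrons; Al²⁺ still has 1 valence electron; Li²⁺ is already 1 electron into the core.
Pulling an electron out of a noble-gas core costs far more than removing a remaining valence electron, so Li sits at the high end of IE_3.
Valence configurations: P²⁺ [Ne]3s²3p¹, Al²⁺ [Ne]3s¹.
The numbers (kJ/mol): P 2914, Al 2745, Li 11815.
Hence IE_3: Al < P < Li.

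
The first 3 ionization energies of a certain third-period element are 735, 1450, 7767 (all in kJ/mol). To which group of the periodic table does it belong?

Group 2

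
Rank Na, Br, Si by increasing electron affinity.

Na < Si < Br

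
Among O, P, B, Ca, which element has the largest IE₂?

After 1 electron has been removed, what remains? O⁺ still has 5 valence electrons; P⁺ still has 4 valence electrons; B⁺ still has 2 valence electrons; Ca⁺ still has 1 valence electron.
All are still removing valence electrons, so compare the +1 ions as you would atoms: IE_2 generally rises across a period (higher Z_eff) and falls down a group (larger shell), subject to the usual subshell exceptions.
Valence configurations: O⁺ [He]2s²2p³, P⁺ [Ne]3s²3p², B⁺ [He]2s², Ca⁺ [Ar]4s¹.
Approximate IE_2 values (kJ/mol): O 3388, P 1907, B 2427, Ca 1145.
Overall IE_2 order: Ca < P < B < O.

O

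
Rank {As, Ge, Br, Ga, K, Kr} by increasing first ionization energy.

K is in period 4, group 1; Ga is in period 4, group 13; Ge is in period 4, group 14; As is in period 4, group 15; Br is in period 4, group 17; Kr is in period 4, group 18.
Removing the outermost electron gets harder across a period and easier down a group.
All lie in period 4, so first ionization energy increases left to right.
So from lowest to highest: K < Ga < Ge < As < Br < Kr.

K < Ga < Ge < As < Br < Kr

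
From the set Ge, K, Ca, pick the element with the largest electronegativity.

Ge

K is in period 4, group 1; Ca is in period 4, group 2; Ge is in period 4, group 14.
Electronegativity increases across a period and decreases down a group, tracking effective nuclear charge and atomic size.
All lie in period 4, so electronegativity increases left to right.
The largest electronegativity among these belongs to Ge.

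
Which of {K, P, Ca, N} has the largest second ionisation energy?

K

After 1 electron has been removed, what remains? K⁺ is the bare [Ar] core; P⁺ still has 4 valence electrons; Ca⁺ still has 1 valence electron; N⁺ still has 4 valence electrons.
Breaking into a closed-shell core is much more expensive than removing a leftover valence electron — K has the largest IE_2 here.
Valence configurations: P⁺ [Ne]3s²3p², Ca⁺ [Ar]4s¹, N⁺ [He]2s²2p².
Approximate IE_2 values (kJ/mol): K 3052, P 1907, Ca 1145, N 2856.
Putting it together, IE_2: Ca < P < N < K.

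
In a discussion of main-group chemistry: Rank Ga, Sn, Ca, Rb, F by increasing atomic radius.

F < Ga < Sn < Ca < Rb

F is in period 2, group 17; Ca is in period 4, group 2; Ga is in period 4, group 13; Rb is in period 5, group 1; Sn is in period 5, group 14.
Atomic radius shrinks across a period as nuclear charge pulls the same shell inward, and grows down a group as new shells are added.
These span different periods and groups, so the two trends combine.
Ga > F: both effects reinforce here, so Ga is clearly the larger of the two.
Sn > Ga: the two effects oppose for this pair; the down-group effect wins (140 vs 124 pm).
Ca > Sn: period and group pull opposite ways; the across-period shift dominates (171 vs 140 pm).
Rb > Ca: both effects reinforce here, so Rb is clearly the larger of the two.
For reference (pm): F 64, Ca 171, Ga 124, Rb 210, Sn 140.
So from smallest to largest: F < Ga < Sn < Ca < Rb.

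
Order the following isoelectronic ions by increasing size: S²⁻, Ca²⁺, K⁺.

Ca²⁺, K⁺, S²⁻

All of these have 18 electrons, so size is governed by nuclear charge alone: the more protons, the stronger the pull on the same electron cloud, and the smaller the ion.
Nuclear charges: Ca²⁺ (Z=20), K⁺ (Z=19), S²⁻ (Z=16).
Smallest to largest: Ca²⁺ < K⁺ < S²⁻.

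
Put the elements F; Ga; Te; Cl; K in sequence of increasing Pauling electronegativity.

EN rises left→right (higher Z_eff, smaller atoms) and falls top→bottom (larger, more shielded atoms).
Here both period and group differ, so the two effects have to be weighed against each other.
Ga > K: Ga lies to the right of K in period 4, so the across-period effect alone puts Ga higher.
Te > Ga: the two effects oppose for this pair; the across-period effect wins (2.10 vs 1.81).
Cl > Te: relative to Te, both the across-period and down-group shifts push Cl's electronegativity up.
F > Cl: they share group 17; the group trend gives F the larger value.
For reference (Pauling): F 3.98, Cl 3.16, K 0.82, Ga 1.81, Te 2.10.
So from lowest to highest: K < Ga < Te < Cl < F.

K, Ga, Te, Cl, F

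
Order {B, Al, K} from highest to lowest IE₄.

IE_4 is the cost of taking one more electron from the +3 cation: B³⁺ is the bare [He] core; Al³⁺ is the bare [Ne] core; K³⁺ is already 2 electrons into the core.
All of these are removing an electron from a noble-gas core or deeper; the smaller core (lower principal quantum number) is held far more tightly, and within a period the higher nuclear charge binds the same core more tightly.
Approximate IE_4 values (kJ/mol): B 25026, Al 11577, K 5877.
Overall IE_4 order: K < Al < B.

B > Al > K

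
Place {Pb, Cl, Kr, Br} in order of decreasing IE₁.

Kr, Cl, Br, Pb

Cl is in period 3, group 17; Br is in period 4, group 17; Kr is in period 4, group 18; Pb is in period 6, group 14.
First ionization energy rises across a period (greater Z_eff holds electrons more tightly) and falls down a group (valence electrons are farther from the nucleus).
Neither a single period nor a single group — weigh both effects.
Br > Pb: both effects reinforce here, so Br is clearly the higher of the two.
Cl > Br: they share group 17; the group trend gives Cl the larger value.
Kr > Cl: period and group pull opposite ways; the across-period shift dominates (1351 vs 1251 kJ/mol).
For reference (kJ/mol): Cl 1251, Br 1140, Kr 1351, Pb 716.
So from highest to lowest: Kr > Cl > Br > Pb.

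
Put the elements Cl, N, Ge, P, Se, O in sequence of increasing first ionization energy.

Ge < Se < P < Cl < O < N

N is in period 2, group 15; O is in period 2, group 16; P is in period 3, group 15; Cl is in period 3, group 17; Ge is in period 4, group 14; Se is in period 4, group 16.
Across a period the outer electron is held more tightly (higher IE₁); down a group it sits in a higher shell, more shielded, and comes off more easily.
Neither a single period nor a single group — weigh both effects.
Se > Ge: both are in period 4; the period trend gives Se the larger value.
P > Se: period and group pull opposite ways; the down-group shift dominates (1012 vs 941 kJ/mol).
Cl > P: Cl lies to the right of P in period 3, so the across-period effect alone puts Cl higher.
O > Cl: period and group pull opposite ways; the down-group shift dominates (1314 vs 1251 kJ/mol).
N > O: this pair runs against the simple trend — see the exception note.
Note the exception: N has a higher first ionization energy than O, contrary to the simple trend — pairing an electron in O's 2p⁴ costs repulsion energy, so O ionizes more easily than half-filled N (2p³).
For reference (kJ/mol): N 1402, O 1314, P 1012, Cl 1251, Ge 762, Se 941.
So from lowest to highest: Ge < Se < P < Cl < O < N.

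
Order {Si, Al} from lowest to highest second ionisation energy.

IE_2 is the cost of taking one more electron from the +1 cation: Si⁺ still has 3 valence electrons; Al⁺ still has 2 valence electrons.
All are still removing valence electrons, so compare the +1 ions as you would atoms: IE_2 generally rises across a period (higher Z_eff) and falls down a group (larger shell), subject to the usual subshell exceptions.
Valence configurations: Si⁺ [Ne]3s²3p¹, Al⁺ [Ne]3s².
Si⁺ loses a lone 3p electron whereas Al⁺ must break into a filled 3s² pair, so IE_2(Al) > IE_2(Si) even though Si has the higher nuclear charge.
Tabulated IE_2 (kJ/mol): Si 1577, Al 1817.
So the second ionization energies run Si < Al.

Si < Al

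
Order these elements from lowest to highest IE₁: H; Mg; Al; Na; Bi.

Na, Al, Bi, Mg, H

H is in period 1, group 1; Na is in period 3, group 1; Mg is in period 3, group 2; Al is in period 3, group 13; Bi is in period 6, group 15.
IE₁ increases left→right with effective nuclear charge and decreases top→bottom as the valence shell moves farther out.
Here both period and group differ, so the two effects have to be weighed against each other.
Al > Na: Al lies to the right of Na in period 3, so the across-period effect alone puts Al higher.
Bi > Al: the two effects oppose for this pair; the across-period effect wins (703 vs 578 kJ/mol).
Mg > Bi: the two effects oppose for this pair; the down-group effect wins (738 vs 703 kJ/mol).
H > Mg: the two effects oppose for this pair; the down-group effect wins (1312 vs 738 kJ/mol).
Note the exception: Mg has a higher first ionization energy than Al, contrary to the simple trend — Al's single 3p electron is easier to remove than one from Mg's filled 3s².
Approximate values (kJ/mol): H 1312, Na 496, Mg 738, Al 578, Bi 703.
So from lowest to highest: Na < Al < Bi < Mg < H.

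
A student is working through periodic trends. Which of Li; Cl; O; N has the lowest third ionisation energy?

Consider each +2 ion: Li²⁺ is already 1 electron into the core; Cl²⁺ still has 5 valence electrons; O²⁺ still has 4 valence electrons; N²⁺ still has 3 valence electrons.
Breaking into a closed-shell core is much more expensive than removing a leftover valence electron — Li has the largest IE_3 here.
Valence configurations: Cl²⁺ [Ne]3s²3p³, O²⁺ [He]2s²2p², N²⁺ [He]2s²2p¹.
The numbers (kJ/mol): Li 11815, Cl 3822, O 5300, N 4578.
Hence IE_3: Cl < N < O < Li.

Cl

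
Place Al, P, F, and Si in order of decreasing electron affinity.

F, Si, P, Al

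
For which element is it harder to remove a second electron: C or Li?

After 1 electron has been removed, what remains? C⁺ still has 3 valence electrons; Li⁺ is the bare [He] core.
Core electrons are held far more tightly than valence electrons, so Li tops the IE_2 order.
The numbers (kJ/mol): C 2353, Li 7298.
Hence IE_2: C < Li.

Li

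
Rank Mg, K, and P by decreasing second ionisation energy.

K > P > Mg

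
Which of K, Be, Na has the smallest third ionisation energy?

K

Consider each +2 ion: K²⁺ is already 1 electron into the core; Be²⁺ is the bare [He] core; Na²⁺ is already 1 electron into the core.
All of these are removing an electron from a noble-gas core or deeper; the smaller core (lower principal quantum number) is held far more tightly, and within a period the higher nuclear charge binds the same core more tightly.
Approximate IE_3 values (kJ/mol): K 4420, Be 14849, Na 6910.
Overall IE_3 order: K < Na < Be.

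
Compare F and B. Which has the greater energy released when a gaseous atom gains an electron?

Electron affinity generally becomes more exothermic across a period toward the halogens and less exothermic down a group.
All lie in period 2, so electron affinity increases left to right.
So F has the greater energy released when a gaseous atom gains an electron (F > B).

F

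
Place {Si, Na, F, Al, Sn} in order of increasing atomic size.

Moving right in a period, electrons are added to the same shell under a stronger nuclear pull, so atoms get smaller; moving down, a new shell is opened and atoms get larger.
These span different periods and groups, so the two trends combine.
Si > F: relative to F, both the across-period and down-group shifts push Si's atomic radius up.
Al > Si: both are in period 3; the period trend gives Al the larger value.
Sn > Al: period and group pull opposite ways; the down-group shift dominates (140 vs 126 pm).
Na > Sn: the two effects oppose for this pair; the across-period effect wins (155 vs 140 pm).
Approximate values (pm): F 64, Na 155, Al 126, Si 116, Sn 140.
So from smallest to largest: F < Si < Al < Sn < Na.

F, Si, Al, Sn, Na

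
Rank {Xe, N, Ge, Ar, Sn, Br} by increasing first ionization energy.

Sn, Ge, Br, Xe, N, Ar

N is in period 2, group 15; Ar is in period 3, group 18; Ge is in period 4, group 14; Br is in period 4, group 17; Sn is in period 5, group 14; Xe is in period 5, group 18.
IE₁ increases left→right with effective nuclear charge and decreases top→bottom as the valence shell moves farther out.
These span different periods and groups, so the two trends combine.
Ge > Sn: they share group 14; the group trend gives Ge the larger value.
Br > Ge: Br lies to the right of Ge in period 4, so the across-period effect alone puts Br higher.
Xe > Br: the two effects oppose for this pair; the across-period effect wins (1170 vs 1140 kJ/mol).
N > Xe: the two effects oppose for this pair; the down-group effect wins (1402 vs 1170 kJ/mol).
Ar > N: period and group pull opposite ways; the across-period shift dominates (1521 vs 1402 kJ/mol).
Approximate values (kJ/mol): N 1402, Ar 1521, Ge 762, Br 1140, Sn 709, Xe 1170.
So from lowest to highest: Sn < Ge < Br < Xe < N < Ar.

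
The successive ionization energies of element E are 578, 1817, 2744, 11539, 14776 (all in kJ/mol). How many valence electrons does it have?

3

Look for the largest jump between consecutive ionization energies: IE4/IE3 ≈ 4.2, far larger than any earlier ratio.
That jump marks the point where a core electron is being removed. So the atom has 3 valence electrons.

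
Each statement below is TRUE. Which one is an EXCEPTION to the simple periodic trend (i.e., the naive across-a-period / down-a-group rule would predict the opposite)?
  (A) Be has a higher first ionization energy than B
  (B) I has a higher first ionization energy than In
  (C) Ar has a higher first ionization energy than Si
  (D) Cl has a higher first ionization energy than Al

(A)

The general trend: first ionization energy increases across a period and decreases down a group.
(A) Be (period 2, group 2) vs B (period 2, group 13): the stated order contradicts the simple trend.
(B) I (period 5, group 17) vs In (period 5, group 13): the stated order agrees with the simple trend.
(C) Ar (period 3, group 18) vs Si (period 3, group 14): the stated order agrees with the simple trend.
(D) Cl (period 3, group 17) vs Al (period 3, group 13): the stated order agrees with the simple trend.
The exception is (A): removing B's lone 2p electron is easier than breaking Be's filled 2s².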